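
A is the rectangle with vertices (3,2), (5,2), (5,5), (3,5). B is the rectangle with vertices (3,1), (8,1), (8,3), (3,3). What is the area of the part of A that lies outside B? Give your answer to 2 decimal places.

4.00

|A∩B|: x∈[3,5], y∈[2,3] → 2·1 = 2.
|A| = 6.
|A ∖ B| = |A| − |A∩B| = 6 − 2 = 4.00.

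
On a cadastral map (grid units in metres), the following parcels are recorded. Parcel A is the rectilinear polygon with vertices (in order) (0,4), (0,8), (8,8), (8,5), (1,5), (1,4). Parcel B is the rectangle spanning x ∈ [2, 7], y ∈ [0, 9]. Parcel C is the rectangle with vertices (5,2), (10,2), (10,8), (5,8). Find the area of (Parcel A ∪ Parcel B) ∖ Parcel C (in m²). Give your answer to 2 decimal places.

|Parcel A ∪ Parcel B| = 55.
|(Parcel A ∪ Parcel B) ∩ Parcel C| = 15.
|(Parcel A ∪ Parcel B) ∖ Parcel C| = 55 − 15 = 40.00.

40.00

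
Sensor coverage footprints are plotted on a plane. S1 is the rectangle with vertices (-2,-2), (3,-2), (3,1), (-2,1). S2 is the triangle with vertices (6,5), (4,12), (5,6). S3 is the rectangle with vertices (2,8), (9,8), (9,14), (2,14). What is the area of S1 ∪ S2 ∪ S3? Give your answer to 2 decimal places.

By inclusion–exclusion:
Individual areas: |S1| = 15, |S2| = 2.5, |S3| = 42.
|S1∩S2| = 0.
|S1∩S3| = 0 (no overlap).
|S2∩S3| = 0.9524.
|S1∩S2∩S3| = 0.
|S1 ∪ S2 ∪ S3| = 59.5 − 0.9524 + 0 = 58.55.

58.55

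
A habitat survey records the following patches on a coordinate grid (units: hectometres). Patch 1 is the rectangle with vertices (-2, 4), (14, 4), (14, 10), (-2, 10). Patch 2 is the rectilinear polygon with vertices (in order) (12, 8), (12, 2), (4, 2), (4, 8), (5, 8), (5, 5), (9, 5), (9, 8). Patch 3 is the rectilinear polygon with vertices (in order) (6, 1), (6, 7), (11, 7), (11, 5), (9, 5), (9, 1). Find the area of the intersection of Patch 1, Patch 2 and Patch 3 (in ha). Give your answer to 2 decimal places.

7.00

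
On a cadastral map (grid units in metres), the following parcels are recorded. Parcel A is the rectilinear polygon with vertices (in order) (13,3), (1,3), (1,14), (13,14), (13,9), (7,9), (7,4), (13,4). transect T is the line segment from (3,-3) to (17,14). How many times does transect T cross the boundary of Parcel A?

The segment meets the boundary at (12.882,9), (8.765,4), (13,9.143), (7.941,3).

4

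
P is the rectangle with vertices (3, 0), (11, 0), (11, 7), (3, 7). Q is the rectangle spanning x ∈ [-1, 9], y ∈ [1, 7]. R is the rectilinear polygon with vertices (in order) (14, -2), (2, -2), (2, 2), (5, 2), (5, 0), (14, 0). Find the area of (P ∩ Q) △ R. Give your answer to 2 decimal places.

62.00

|P ∩ Q| = 36.
|(P ∩ Q) ∩ R| = 2.
|(P ∩ Q) △ R| = 36 + 30 − 4 = 62.00.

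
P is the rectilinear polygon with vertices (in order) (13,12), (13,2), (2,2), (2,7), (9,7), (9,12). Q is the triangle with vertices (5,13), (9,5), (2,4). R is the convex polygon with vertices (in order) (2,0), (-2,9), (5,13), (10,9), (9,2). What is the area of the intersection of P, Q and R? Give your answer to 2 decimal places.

15.00

The intersection is the polygon with vertices (9,5), (2,4), (3,7), (8,7).
By the shoelace formula its area is 15.00.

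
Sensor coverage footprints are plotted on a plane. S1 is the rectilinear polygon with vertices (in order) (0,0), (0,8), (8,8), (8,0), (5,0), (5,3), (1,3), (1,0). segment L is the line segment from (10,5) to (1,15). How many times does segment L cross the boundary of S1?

The segment meets the boundary at (7.3,8), (8,7.222).

2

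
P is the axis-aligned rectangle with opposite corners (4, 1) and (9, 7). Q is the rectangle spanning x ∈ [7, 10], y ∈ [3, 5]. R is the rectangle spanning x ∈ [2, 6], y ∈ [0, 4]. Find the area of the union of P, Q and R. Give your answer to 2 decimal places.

By inclusion–exclusion:
Individual areas: |P| = 30, |Q| = 6, |R| = 16.
|P∩Q|: x∈[7,9], y∈[3,5] → 2·2 = 4.
|P∩R|: x∈[4,6], y∈[1,4] → 2·3 = 6.
|Q∩R| = 0 (no overlap).
|P∩Q∩R| = 0.
|P ∪ Q ∪ R| = 52 − 10 + 0 = 42.00.

42.00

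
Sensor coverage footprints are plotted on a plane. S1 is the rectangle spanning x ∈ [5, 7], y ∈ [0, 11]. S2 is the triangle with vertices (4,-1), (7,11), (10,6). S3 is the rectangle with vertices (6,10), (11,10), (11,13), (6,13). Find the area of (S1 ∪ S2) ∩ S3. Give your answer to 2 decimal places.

The region (S1 ∪ S2) ∩ S3 is the polygon with vertices (7,11), (7.6,10), (6,10), (6,11).
By the shoelace formula its area is 1.30.

1.30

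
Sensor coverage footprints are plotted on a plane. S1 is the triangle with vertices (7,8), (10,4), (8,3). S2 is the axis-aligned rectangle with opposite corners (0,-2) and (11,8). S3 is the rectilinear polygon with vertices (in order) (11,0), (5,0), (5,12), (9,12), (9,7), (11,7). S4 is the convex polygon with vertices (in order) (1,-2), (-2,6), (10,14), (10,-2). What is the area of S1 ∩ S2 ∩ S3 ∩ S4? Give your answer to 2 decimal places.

The intersection is the polygon with vertices (7,8), (10,4), (8,3).
By the shoelace formula its area is 5.50.

5.50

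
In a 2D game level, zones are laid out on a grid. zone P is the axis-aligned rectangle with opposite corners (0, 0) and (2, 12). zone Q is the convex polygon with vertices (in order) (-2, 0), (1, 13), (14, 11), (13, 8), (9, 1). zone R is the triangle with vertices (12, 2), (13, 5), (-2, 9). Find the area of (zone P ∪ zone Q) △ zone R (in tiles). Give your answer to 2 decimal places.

|zone P ∪ zone Q| = 144.3275.
|(zone P ∪ zone Q) ∩ zone R| = 18.6675.
|(zone P ∪ zone Q) △ zone R| = 144.3275 + 24.5 − 37.335 = 131.49.

131.49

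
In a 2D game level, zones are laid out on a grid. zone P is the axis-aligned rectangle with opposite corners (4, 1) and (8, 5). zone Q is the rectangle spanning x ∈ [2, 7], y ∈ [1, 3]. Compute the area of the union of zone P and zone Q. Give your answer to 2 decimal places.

20.00

By inclusion–exclusion:
Individual areas: |zone P| = 16, |zone Q| = 10.
|zone P∩zone Q|: x∈[4,7], y∈[1,3] → 3·2 = 6.
|zone P ∪ zone Q| = 26 − 6 = 20.00.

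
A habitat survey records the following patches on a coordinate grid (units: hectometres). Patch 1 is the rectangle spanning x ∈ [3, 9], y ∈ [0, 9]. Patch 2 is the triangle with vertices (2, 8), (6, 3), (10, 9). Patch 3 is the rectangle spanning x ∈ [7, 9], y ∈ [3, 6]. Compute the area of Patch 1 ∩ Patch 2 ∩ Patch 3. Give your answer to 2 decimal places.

0.75

The intersection is the polygon with vertices (7,4.5), (7,6), (8,6).
By the shoelace formula its area is 0.75.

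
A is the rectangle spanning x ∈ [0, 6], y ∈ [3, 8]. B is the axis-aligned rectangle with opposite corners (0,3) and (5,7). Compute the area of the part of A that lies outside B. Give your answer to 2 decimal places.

10.00

|A∩B|: x∈[0,5], y∈[3,7] → 5·4 = 20.
|A| = 30.
|A ∖ B| = |A| − |A∩B| = 30 − 20 = 10.00.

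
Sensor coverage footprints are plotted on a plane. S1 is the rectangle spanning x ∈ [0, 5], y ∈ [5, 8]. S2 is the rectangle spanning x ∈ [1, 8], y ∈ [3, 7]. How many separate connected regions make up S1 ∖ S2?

S1 ∖ S2 is a single connected region.

1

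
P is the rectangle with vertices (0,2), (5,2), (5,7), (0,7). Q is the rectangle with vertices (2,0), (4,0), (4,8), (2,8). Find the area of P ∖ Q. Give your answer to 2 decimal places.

|P∩Q|: x∈[2,4], y∈[2,7] → 2·5 = 10.
|P| = 25.
|P ∖ Q| = |P| − |P∩Q| = 25 − 10 = 15.00.

15.00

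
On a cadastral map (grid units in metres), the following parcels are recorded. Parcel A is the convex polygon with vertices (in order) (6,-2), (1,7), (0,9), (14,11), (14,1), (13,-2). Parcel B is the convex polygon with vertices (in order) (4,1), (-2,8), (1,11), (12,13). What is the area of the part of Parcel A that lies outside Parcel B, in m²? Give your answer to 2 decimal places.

90.74

|Parcel A| = 134, |Parcel A∩Parcel B| = 43.256.
|Parcel A ∖ Parcel B| = |Parcel A| − |Parcel A∩Parcel B| = 134 − 43.256 = 90.74.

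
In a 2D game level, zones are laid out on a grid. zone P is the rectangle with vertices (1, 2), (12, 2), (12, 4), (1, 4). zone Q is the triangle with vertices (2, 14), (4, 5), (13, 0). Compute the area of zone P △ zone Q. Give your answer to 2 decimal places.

|zone P| = 22, |zone Q| = 35.5, |zone P∩zone Q| = 6.0857.
|zone P △ zone Q| = |zone P| + |zone Q| − 2·|zone P∩zone Q| = 22 + 35.5 − 12.1714 = 45.33.

45.33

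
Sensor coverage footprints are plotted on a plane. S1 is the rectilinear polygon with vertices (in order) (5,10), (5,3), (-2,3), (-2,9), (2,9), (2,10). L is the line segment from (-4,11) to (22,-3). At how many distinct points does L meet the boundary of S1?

2

The segment meets the boundary at (5,6.154), (-0.286,9).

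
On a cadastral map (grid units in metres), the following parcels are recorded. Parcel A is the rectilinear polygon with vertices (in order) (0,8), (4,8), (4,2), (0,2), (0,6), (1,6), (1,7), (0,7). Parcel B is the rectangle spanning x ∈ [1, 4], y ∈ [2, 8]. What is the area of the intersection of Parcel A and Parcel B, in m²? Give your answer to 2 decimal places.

The intersection is the polygon with vertices (4,8), (4,2), (1,2), (1,6), (1,7), (1,8).
By the shoelace formula its area is 18.00.

18.00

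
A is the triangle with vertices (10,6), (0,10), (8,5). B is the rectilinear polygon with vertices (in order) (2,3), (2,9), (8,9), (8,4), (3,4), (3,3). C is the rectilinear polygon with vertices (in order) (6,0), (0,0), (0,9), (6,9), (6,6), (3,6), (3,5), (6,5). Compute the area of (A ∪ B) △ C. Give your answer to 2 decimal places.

48.20

|A ∪ B| = 33.3.
|(A ∪ B) ∩ C| = 18.05.
|(A ∪ B) △ C| = 33.3 + 51 − 36.1 = 48.20.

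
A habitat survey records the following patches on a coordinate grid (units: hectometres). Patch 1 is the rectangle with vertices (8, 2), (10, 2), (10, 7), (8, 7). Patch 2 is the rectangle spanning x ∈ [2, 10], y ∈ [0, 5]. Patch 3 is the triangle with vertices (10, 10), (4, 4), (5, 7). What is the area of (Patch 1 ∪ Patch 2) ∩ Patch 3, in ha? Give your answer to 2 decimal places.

The region (Patch 1 ∪ Patch 2) ∩ Patch 3 is the polygon with vertices (5,5), (4,4), (4.333,5).
By the shoelace formula its area is 0.33.

0.33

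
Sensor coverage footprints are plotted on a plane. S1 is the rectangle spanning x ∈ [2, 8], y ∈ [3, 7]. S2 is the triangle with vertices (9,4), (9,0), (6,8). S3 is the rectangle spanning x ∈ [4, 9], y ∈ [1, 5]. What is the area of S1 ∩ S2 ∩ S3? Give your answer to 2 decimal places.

1.00

The intersection is the polygon with vertices (7.875,3), (7.125,5), (8,5), (8,3).
By the shoelace formula its area is 1.00.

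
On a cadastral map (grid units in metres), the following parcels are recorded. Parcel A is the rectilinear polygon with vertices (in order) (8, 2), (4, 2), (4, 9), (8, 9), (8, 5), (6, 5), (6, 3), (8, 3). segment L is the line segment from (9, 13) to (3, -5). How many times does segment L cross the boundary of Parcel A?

The segment meets the boundary at (5.333,2), (6,4), (6.333,5), (7.667,9).

4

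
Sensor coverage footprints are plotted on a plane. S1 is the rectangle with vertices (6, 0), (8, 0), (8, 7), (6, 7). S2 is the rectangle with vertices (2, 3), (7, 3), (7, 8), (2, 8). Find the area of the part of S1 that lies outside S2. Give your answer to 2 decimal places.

10.00

|S1∩S2|: x∈[6,7], y∈[3,7] → 1·4 = 4.
|S1| = 14.
|S1 ∖ S2| = |S1| − |S1∩S2| = 14 − 4 = 10.00.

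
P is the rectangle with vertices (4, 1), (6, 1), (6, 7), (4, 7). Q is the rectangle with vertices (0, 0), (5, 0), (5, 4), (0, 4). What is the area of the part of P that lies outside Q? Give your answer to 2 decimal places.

9.00

|P∩Q|: x∈[4,5], y∈[1,4] → 1·3 = 3.
|P| = 12.
|P ∖ Q| = |P| − |P∩Q| = 12 − 3 = 9.00.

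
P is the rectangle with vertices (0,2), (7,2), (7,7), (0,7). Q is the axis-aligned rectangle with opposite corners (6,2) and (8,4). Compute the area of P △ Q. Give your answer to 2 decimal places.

35.00

|P∩Q|: x∈[6,7], y∈[2,4] → 1·2 = 2.
|P △ Q| = |P| + |Q| − 2·|P∩Q| = 35 + 4 − 4 = 35.00.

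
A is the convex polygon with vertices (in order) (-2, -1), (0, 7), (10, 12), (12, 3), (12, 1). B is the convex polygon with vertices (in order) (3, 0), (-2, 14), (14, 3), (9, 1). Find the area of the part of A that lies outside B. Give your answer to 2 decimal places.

47.67

|A| = 116, |A∩B| = 68.3267.
|A ∖ B| = |A| − |A∩B| = 116 − 68.3267 = 47.67.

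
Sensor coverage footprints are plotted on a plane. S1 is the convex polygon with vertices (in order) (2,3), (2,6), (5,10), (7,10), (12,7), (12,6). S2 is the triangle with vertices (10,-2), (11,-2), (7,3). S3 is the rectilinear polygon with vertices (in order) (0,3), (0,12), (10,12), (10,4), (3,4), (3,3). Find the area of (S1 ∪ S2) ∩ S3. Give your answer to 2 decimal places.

36.88

|S1 ∪ S2| = 44.
|(S1 ∪ S2) ∩ S3| = 36.88.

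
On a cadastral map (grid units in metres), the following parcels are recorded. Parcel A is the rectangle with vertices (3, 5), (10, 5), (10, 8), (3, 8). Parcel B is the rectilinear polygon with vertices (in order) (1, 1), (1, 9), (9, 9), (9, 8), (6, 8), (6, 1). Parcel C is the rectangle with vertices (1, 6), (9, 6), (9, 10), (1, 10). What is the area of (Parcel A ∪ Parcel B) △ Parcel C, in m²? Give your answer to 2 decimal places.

39.00

|Parcel A ∪ Parcel B| = 55.
|(Parcel A ∪ Parcel B) ∩ Parcel C| = 24.
|(Parcel A ∪ Parcel B) △ Parcel C| = 55 + 32 − 48 = 39.00.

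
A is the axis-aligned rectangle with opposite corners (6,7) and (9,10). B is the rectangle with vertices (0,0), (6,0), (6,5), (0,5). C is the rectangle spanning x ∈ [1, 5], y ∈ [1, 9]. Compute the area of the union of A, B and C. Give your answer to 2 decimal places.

By inclusion–exclusion:
Individual areas: |A| = 9, |B| = 30, |C| = 32.
|A∩B| = 0 (no overlap).
|A∩C| = 0 (no overlap).
|B∩C|: x∈[1,5], y∈[1,5] → 4·4 = 16.
|A∩B∩C| = 0.
|A ∪ B ∪ C| = 71 − 16 + 0 = 55.00.

55.00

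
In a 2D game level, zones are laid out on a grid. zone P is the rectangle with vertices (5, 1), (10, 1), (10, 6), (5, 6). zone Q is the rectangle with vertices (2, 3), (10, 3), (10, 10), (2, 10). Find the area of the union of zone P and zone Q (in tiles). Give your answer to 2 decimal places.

66.00

By inclusion–exclusion:
Individual areas: |zone P| = 25, |zone Q| = 56.
|zone P∩zone Q|: x∈[5,10], y∈[3,6] → 5·3 = 15.
|zone P ∪ zone Q| = 81 − 15 = 66.00.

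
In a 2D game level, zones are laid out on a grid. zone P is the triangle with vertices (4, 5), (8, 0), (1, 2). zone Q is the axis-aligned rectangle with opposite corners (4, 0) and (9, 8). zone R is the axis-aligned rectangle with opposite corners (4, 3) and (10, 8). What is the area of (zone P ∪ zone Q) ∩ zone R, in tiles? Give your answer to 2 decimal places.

25.00

The region (zone P ∪ zone Q) ∩ zone R is the polygon with vertices (4,8), (9,8), (9,3), (4,3), (4,5).
By the shoelace formula its area is 25.00.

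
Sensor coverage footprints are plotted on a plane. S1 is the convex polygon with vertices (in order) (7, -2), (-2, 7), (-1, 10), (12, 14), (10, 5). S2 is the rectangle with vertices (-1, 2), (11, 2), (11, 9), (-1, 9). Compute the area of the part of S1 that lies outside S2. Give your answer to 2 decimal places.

49.65

|S1| = 118.5, |S1∩S2| = 68.8492.
|S1 ∖ S2| = |S1| − |S1∩S2| = 118.5 − 68.8492 = 49.65.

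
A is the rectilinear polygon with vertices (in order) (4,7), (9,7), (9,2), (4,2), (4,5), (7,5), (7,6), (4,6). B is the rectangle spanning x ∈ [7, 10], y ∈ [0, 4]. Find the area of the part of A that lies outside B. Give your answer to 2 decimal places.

|A| = 22, |A∩B| = 4.
|A ∖ B| = |A| − |A∩B| = 22 − 4 = 18.00.

18.00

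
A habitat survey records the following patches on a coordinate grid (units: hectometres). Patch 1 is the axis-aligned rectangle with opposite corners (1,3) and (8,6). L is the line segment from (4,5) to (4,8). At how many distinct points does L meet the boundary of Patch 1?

The segment meets the boundary at (4,6).

1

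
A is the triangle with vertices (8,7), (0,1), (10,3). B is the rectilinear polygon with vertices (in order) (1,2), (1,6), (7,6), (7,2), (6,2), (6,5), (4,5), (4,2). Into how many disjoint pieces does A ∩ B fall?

2

A ∩ B splits into 2 disjoint pieces (area 3.7, area 2.6667).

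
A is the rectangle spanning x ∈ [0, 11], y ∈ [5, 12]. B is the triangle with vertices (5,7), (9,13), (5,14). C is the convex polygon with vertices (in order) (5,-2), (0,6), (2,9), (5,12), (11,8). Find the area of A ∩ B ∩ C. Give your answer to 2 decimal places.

The intersection is the polygon with vertices (5,7), (5,12), (7.308,10.461).
By the shoelace formula its area is 5.77.

5.77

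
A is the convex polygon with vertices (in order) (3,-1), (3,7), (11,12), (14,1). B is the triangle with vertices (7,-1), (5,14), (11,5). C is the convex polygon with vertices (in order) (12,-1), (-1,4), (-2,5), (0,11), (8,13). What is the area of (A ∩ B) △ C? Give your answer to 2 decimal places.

85.87

|A ∩ B| = 30.0201.
|(A ∩ B) ∩ C| = 28.0767.
|(A ∩ B) △ C| = 30.0201 + 112 − 56.1533 = 85.87.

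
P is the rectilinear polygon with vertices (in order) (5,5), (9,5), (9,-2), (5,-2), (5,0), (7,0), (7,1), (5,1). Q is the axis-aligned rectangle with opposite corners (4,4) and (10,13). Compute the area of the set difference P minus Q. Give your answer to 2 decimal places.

|P| = 26, |P∩Q| = 4.
|P ∖ Q| = |P| − |P∩Q| = 26 − 4 = 22.00.

22.00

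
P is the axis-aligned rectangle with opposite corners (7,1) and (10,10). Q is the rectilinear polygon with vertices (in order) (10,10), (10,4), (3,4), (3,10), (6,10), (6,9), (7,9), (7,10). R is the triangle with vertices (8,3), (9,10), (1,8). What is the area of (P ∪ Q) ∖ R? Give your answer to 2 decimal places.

|P ∪ Q| = 50.
|(P ∪ Q) ∩ R| = 24.6393.
|(P ∪ Q) ∖ R| = 50 − 24.6393 = 25.36.

25.36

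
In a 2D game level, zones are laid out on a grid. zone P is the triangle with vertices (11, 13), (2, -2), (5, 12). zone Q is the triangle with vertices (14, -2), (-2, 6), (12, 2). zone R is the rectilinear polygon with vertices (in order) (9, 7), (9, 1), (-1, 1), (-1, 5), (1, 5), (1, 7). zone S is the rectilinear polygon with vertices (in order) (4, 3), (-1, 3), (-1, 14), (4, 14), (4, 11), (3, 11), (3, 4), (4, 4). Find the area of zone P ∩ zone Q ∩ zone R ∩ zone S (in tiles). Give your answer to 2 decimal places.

0.63

The intersection is the polygon with vertices (3.286,4), (4,4), (4,3), (3.161,3.419).
By the shoelace formula its area is 0.63.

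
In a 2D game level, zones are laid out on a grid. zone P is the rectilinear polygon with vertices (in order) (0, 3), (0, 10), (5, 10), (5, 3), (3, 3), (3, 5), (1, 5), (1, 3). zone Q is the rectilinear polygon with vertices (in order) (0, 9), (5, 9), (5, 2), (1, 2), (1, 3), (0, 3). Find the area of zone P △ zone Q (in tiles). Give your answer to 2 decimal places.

|zone P| = 31, |zone Q| = 34, |zone P∩zone Q| = 26.
|zone P △ zone Q| = |zone P| + |zone Q| − 2·|zone P∩zone Q| = 31 + 34 − 52 = 13.00.

13.00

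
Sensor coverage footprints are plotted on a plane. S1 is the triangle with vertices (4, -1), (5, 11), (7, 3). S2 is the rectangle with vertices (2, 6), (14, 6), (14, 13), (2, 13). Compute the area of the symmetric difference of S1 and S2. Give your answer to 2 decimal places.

91.67

|S1| = 16, |S2| = 84, |S1∩S2| = 4.1667.
|S1 △ S2| = |S1| + |S2| − 2·|S1∩S2| = 16 + 84 − 8.3333 = 91.67.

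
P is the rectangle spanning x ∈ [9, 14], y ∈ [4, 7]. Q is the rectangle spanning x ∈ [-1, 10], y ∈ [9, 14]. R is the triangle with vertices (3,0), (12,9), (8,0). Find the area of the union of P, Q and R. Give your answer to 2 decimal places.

By inclusion–exclusion:
Individual areas: |P| = 15, |Q| = 55, |R| = 22.5.
|P∩Q| = 0 (no overlap).
|P∩R| = 3.8333.
|Q∩R| = 0.
|P∩Q∩R| = 0.
|P ∪ Q ∪ R| = 92.5 − 3.8333 + 0 = 88.67.

88.67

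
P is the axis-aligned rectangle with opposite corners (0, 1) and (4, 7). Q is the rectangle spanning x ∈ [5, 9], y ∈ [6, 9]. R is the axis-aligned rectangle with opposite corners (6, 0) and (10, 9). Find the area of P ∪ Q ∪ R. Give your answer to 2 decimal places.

By inclusion–exclusion:
Individual areas: |P| = 24, |Q| = 12, |R| = 36.
|P∩Q| = 0 (no overlap).
|P∩R| = 0 (no overlap).
|Q∩R|: x∈[6,9], y∈[6,9] → 3·3 = 9.
|P∩Q∩R| = 0.
|P ∪ Q ∪ R| = 72 − 9 + 0 = 63.00.

63.00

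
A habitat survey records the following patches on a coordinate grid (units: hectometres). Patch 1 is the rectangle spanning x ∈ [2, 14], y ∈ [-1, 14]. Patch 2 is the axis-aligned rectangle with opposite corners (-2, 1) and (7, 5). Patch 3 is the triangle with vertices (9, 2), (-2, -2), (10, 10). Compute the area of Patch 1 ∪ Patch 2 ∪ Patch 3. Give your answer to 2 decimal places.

200.59

By inclusion–exclusion:
Individual areas: |Patch 1| = 180, |Patch 2| = 36, |Patch 3| = 42.
|Patch 1∩Patch 2|: x∈[2,7], y∈[1,5] → 5·4 = 20.
|Patch 1∩Patch 3| = 36.9091.
|Patch 2∩Patch 3| = 15.8977.
|Patch 1∩Patch 2∩Patch 3| = 15.3977.
|Patch 1 ∪ Patch 2 ∪ Patch 3| = 258 − 72.8068 + 15.3977 = 200.59.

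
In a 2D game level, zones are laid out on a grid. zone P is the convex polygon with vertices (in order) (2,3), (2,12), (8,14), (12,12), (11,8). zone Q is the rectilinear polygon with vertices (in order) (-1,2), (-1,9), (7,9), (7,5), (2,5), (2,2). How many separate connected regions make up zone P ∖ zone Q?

2

zone P ∖ zone Q splits into 2 disjoint pieces (area 3.6, area 47.4444).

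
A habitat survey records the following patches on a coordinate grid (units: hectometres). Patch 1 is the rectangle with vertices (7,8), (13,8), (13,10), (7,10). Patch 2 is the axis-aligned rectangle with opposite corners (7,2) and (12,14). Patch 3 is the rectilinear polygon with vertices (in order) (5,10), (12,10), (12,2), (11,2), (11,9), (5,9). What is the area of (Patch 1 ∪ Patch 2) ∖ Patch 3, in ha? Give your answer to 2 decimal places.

50.00

|Patch 1 ∪ Patch 2| = 62.
|(Patch 1 ∪ Patch 2) ∩ Patch 3| = 12.
|(Patch 1 ∪ Patch 2) ∖ Patch 3| = 62 − 12 = 50.00.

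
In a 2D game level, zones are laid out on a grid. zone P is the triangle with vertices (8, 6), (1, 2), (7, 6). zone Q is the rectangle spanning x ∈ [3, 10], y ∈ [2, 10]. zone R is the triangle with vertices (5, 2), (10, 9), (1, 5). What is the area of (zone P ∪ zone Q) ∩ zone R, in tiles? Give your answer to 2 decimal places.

The region (zone P ∪ zone Q) ∩ zone R is the polygon with vertices (3,5.889), (10,9), (5,2), (3,3.5).
By the shoelace formula its area is 19.11.

19.11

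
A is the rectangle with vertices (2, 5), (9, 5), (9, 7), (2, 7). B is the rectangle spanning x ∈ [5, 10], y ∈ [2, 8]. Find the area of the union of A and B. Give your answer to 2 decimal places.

By inclusion–exclusion:
Individual areas: |A| = 14, |B| = 30.
|A∩B|: x∈[5,9], y∈[5,7] → 4·2 = 8.
|A ∪ B| = 44 − 8 = 36.00.

36.00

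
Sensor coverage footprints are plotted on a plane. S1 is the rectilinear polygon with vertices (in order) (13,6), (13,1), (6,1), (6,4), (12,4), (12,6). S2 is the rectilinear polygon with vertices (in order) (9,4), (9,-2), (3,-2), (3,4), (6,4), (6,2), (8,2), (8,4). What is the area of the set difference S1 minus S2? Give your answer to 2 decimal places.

18.00

|S1| = 23, |S1∩S2| = 5.
|S1 ∖ S2| = |S1| − |S1∩S2| = 23 − 5 = 18.00.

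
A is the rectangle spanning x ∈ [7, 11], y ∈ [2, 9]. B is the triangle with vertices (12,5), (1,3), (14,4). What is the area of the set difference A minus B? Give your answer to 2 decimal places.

24.64

|A| = 28, |A∩B| = 3.3566.
|A ∖ B| = |A| − |A∩B| = 28 − 3.3566 = 24.64.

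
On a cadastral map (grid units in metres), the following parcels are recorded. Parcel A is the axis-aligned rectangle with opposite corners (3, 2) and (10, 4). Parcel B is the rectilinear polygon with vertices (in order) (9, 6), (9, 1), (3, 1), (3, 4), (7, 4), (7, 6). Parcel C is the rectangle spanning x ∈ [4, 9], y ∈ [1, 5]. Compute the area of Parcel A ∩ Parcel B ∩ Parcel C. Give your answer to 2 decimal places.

The intersection is the polygon with vertices (9,2), (4,2), (4,4), (7,4), (9,4).
By the shoelace formula its area is 10.00.

10.00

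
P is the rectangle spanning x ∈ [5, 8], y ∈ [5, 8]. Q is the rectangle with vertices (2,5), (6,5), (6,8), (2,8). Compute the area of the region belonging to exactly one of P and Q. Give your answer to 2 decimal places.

15.00

|P∩Q|: x∈[5,6], y∈[5,8] → 1·3 = 3.
|P △ Q| = |P| + |Q| − 2·|P∩Q| = 9 + 12 − 6 = 15.00.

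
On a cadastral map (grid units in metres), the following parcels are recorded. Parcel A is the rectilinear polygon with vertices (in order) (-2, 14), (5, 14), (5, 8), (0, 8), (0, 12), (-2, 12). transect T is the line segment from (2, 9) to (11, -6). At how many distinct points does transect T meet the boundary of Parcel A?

The segment meets the boundary at (2.6,8).

1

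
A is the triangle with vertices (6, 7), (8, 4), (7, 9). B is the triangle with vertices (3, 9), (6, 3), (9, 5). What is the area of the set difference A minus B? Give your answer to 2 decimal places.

|A| = 3.5, |A∩B| = 1.3303.
|A ∖ B| = |A| − |A∩B| = 3.5 − 1.3303 = 2.17.

2.17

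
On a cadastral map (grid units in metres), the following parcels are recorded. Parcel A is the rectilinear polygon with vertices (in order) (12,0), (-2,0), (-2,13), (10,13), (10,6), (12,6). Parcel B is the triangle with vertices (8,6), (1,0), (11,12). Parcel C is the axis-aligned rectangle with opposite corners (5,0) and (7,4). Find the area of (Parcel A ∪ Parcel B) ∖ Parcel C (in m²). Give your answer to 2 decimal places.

|Parcel A ∪ Parcel B| = 168.4.
|(Parcel A ∪ Parcel B) ∩ Parcel C| = 8.
|(Parcel A ∪ Parcel B) ∖ Parcel C| = 168.4 − 8 = 160.40.

160.40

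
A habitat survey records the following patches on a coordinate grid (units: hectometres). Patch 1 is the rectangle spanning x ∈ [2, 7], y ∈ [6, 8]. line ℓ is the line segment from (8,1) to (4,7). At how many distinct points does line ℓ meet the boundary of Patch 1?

The segment meets the boundary at (4.667,6).

1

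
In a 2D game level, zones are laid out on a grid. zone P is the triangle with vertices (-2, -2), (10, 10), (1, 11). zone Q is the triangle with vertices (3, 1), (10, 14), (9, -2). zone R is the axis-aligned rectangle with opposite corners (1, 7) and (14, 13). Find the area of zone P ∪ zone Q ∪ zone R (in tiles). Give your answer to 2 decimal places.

148.44

By inclusion–exclusion:
Individual areas: |zone P| = 60, |zone Q| = 49.5, |zone R| = 78.
|zone P∩zone Q| = 5.232.
|zone P∩zone R| = 27.
|zone Q∩zone R| = 11.4231.
|zone P∩zone Q∩zone R| = 4.591.
|zone P ∪ zone Q ∪ zone R| = 187.5 − 43.6551 + 4.591 = 148.44.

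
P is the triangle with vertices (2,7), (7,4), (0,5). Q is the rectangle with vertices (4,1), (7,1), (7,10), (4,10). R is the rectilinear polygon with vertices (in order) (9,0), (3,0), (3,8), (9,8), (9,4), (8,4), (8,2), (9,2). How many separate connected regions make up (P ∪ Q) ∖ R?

(P ∪ Q) ∖ R splits into 2 disjoint pieces (area 6, area 4.3429).

2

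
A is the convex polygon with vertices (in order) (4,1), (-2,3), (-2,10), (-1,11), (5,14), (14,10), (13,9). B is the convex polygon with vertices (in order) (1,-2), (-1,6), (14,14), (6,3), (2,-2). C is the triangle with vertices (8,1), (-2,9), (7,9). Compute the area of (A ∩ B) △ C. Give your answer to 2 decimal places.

49.70

|A ∩ B| = 63.6872.
|(A ∩ B) ∩ C| = 24.9918.
|(A ∩ B) △ C| = 63.6872 + 36 − 49.9836 = 49.70.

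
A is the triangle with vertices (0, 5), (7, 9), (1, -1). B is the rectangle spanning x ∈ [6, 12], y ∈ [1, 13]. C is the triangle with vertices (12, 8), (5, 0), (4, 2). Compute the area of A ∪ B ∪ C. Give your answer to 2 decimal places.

By inclusion–exclusion:
Individual areas: |A| = 23, |B| = 72, |C| = 11.
|A∩B| = 0.5476.
|A∩C| = 0.
|B∩C| = 7.0714.
|A∩B∩C| = 0.
|A ∪ B ∪ C| = 106 − 7.619 + 0 = 98.38.

98.38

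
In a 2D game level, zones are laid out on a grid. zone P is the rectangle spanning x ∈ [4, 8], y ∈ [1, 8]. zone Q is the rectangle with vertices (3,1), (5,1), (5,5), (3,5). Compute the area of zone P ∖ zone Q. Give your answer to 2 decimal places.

24.00

|zone P∩zone Q|: x∈[4,5], y∈[1,5] → 1·4 = 4.
|zone P| = 28.
|zone P ∖ zone Q| = |zone P| − |zone P∩zone Q| = 28 − 4 = 24.00.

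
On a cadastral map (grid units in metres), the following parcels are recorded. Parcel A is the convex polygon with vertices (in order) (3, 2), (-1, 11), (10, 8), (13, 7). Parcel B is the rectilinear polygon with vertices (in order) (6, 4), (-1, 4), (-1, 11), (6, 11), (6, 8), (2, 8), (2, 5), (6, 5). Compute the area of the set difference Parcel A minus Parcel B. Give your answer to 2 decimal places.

|Parcel A| = 56, |Parcel A∩Parcel B| = 19.4293.
|Parcel A ∖ Parcel B| = |Parcel A| − |Parcel A∩Parcel B| = 56 − 19.4293 = 36.57.

36.57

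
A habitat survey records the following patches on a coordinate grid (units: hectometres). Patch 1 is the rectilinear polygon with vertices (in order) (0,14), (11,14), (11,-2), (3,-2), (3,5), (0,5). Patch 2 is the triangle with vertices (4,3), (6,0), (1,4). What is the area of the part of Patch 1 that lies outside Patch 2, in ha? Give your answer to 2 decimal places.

152.43

|Patch 1| = 155, |Patch 1∩Patch 2| = 2.5667.
|Patch 1 ∖ Patch 2| = |Patch 1| − |Patch 1∩Patch 2| = 155 − 2.5667 = 152.43.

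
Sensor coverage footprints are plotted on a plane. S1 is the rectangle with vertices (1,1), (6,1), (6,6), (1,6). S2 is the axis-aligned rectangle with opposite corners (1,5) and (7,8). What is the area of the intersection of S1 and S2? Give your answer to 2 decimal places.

|S1∩S2|: x∈[1,6], y∈[5,6] → 5·1 = 5.

5.00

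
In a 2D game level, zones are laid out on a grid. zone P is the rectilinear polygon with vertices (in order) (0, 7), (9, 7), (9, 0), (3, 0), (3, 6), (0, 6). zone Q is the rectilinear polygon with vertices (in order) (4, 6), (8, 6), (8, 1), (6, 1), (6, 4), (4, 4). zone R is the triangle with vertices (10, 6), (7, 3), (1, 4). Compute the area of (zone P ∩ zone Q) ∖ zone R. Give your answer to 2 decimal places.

|zone P ∩ zone Q| = 14.
|(zone P ∩ zone Q) ∩ zone R| = 5.8611.
|(zone P ∩ zone Q) ∖ zone R| = 14 − 5.8611 = 8.14.

8.14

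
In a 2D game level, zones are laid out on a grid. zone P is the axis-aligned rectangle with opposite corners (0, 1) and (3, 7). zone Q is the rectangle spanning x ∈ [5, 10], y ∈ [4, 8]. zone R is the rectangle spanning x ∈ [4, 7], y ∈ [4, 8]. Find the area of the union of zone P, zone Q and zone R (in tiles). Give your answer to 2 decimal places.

By inclusion–exclusion:
Individual areas: |zone P| = 18, |zone Q| = 20, |zone R| = 12.
|zone P∩zone Q| = 0 (no overlap).
|zone P∩zone R| = 0 (no overlap).
|zone Q∩zone R|: x∈[5,7], y∈[4,8] → 2·4 = 8.
|zone P∩zone Q∩zone R| = 0.
|zone P ∪ zone Q ∪ zone R| = 50 − 8 + 0 = 42.00.

42.00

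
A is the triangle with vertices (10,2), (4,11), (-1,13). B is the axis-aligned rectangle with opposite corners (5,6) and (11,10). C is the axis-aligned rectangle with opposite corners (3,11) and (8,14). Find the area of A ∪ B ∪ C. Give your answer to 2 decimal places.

51.72

By inclusion–exclusion:
Individual areas: |A| = 16.5, |B| = 24, |C| = 15.
|A∩B| = 3.5833.
|A∩C| = 0.2.
|B∩C| = 0 (no overlap).
|A∩B∩C| = 0.
|A ∪ B ∪ C| = 55.5 − 3.7833 + 0 = 51.72.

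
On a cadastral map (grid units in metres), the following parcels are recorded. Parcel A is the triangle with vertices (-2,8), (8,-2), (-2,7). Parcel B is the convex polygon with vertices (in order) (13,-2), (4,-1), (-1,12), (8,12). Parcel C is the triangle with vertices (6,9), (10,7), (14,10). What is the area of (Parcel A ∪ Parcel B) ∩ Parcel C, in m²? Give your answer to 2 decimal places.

3.44

The region (Parcel A ∪ Parcel B) ∩ Parcel C is the polygon with vertices (9.739,7.13), (6,9), (8.94,9.367).
By the shoelace formula its area is 3.44.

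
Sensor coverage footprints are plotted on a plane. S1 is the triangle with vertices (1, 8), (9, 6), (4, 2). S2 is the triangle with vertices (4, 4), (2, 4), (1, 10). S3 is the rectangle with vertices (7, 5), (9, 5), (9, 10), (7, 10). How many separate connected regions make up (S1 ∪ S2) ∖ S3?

1

(S1 ∪ S2) ∖ S3 is a single connected region.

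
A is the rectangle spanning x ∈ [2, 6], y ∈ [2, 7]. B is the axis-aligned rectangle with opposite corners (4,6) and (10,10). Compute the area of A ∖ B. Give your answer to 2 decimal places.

|A∩B|: x∈[4,6], y∈[6,7] → 2·1 = 2.
|A| = 20.
|A ∖ B| = |A| − |A∩B| = 20 − 2 = 18.00.

18.00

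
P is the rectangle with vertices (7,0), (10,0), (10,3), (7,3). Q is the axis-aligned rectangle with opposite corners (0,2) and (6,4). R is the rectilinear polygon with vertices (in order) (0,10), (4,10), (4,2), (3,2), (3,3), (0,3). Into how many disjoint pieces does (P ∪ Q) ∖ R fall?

(P ∪ Q) ∖ R splits into 3 disjoint pieces (area 9, area 4, area 3).

3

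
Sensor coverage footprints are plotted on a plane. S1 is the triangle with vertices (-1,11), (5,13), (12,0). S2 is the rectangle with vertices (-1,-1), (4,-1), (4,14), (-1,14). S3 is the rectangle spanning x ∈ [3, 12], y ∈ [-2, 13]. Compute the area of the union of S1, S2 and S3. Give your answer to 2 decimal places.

196.00

By inclusion–exclusion:
Individual areas: |S1| = 46, |S2| = 75, |S3| = 135.
|S1∩S2| = 14.7436.
|S1∩S3| = 36.5641.
|S2∩S3|: x∈[3,4], y∈[-1,13] → 1·14 = 14.
|S1∩S2∩S3| = 5.3077.
|S1 ∪ S2 ∪ S3| = 256 − 65.3077 + 5.3077 = 196.00.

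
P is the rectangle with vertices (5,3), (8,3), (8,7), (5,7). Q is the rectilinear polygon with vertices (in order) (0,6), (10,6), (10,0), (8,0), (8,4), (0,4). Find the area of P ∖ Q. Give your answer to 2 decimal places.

|P| = 12, |P∩Q| = 6.
|P ∖ Q| = |P| − |P∩Q| = 12 − 6 = 6.00.

6.00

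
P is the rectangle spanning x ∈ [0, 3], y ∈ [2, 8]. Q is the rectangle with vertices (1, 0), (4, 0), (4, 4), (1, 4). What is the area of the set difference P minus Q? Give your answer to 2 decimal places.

|P∩Q|: x∈[1,3], y∈[2,4] → 2·2 = 4.
|P| = 18.
|P ∖ Q| = |P| − |P∩Q| = 18 − 4 = 14.00.

14.00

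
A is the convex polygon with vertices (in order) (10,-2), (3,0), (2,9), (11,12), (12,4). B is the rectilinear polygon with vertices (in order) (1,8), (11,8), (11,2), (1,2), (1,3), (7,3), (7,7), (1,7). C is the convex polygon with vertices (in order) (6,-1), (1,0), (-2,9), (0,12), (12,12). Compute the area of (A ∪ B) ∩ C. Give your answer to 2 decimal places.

72.32

|A ∪ B| = 105.8889.
|(A ∪ B) ∩ C| = 72.32.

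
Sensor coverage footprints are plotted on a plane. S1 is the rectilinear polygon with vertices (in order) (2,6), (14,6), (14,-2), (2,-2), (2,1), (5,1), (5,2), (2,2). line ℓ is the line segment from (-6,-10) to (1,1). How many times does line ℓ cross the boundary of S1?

0

The segment lies entirely outside S1 and never meets its boundary.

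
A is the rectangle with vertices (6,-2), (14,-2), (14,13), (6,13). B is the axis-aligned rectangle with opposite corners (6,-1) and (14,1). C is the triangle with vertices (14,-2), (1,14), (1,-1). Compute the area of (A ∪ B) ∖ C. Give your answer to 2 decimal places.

83.08

|A ∪ B| = 120.
|(A ∪ B) ∩ C| = 36.9231.
|(A ∪ B) ∖ C| = 120 − 36.9231 = 83.08.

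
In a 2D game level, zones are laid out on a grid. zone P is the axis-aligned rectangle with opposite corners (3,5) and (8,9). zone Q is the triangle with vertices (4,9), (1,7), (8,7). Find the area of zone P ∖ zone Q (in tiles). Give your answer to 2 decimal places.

14.33

|zone P| = 20, |zone P∩zone Q| = 5.6667.
|zone P ∖ zone Q| = |zone P| − |zone P∩zone Q| = 20 − 5.6667 = 14.33.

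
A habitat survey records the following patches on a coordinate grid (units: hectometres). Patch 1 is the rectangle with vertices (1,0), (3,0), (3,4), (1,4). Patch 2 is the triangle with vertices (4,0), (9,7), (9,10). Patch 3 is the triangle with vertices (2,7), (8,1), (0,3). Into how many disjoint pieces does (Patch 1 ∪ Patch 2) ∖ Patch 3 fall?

(Patch 1 ∪ Patch 2) ∖ Patch 3 splits into 3 disjoint pieces (area 5, area 0.3232, area 6.4583).

3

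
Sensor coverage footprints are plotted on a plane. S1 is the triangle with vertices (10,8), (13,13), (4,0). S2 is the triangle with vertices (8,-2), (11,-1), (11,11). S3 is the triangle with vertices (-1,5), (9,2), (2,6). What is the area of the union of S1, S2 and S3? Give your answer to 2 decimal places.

30.20

By inclusion–exclusion:
Individual areas: |S1| = 3, |S2| = 18, |S3| = 9.5.
|S1∩S2| = 0.1966.
|S1∩S3| = 0.1025.
|S2∩S3| = 0.0007.
|S1∩S2∩S3| = 0.
|S1 ∪ S2 ∪ S3| = 30.5 − 0.2997 + 0 = 30.20.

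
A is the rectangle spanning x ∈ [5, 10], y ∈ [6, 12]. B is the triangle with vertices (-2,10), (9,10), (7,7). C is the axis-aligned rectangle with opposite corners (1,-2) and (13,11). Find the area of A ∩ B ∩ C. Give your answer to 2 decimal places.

8.33

The intersection is the polygon with vertices (9,10), (7,7), (5,7.667), (5,10).
By the shoelace formula its area is 8.33.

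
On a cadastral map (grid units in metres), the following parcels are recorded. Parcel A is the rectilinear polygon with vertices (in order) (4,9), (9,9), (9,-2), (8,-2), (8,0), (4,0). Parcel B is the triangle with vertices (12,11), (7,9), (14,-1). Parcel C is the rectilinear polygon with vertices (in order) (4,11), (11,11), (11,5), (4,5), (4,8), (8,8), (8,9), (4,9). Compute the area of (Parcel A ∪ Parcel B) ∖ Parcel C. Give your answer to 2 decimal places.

49.40

|Parcel A ∪ Parcel B| = 76.1429.
|(Parcel A ∪ Parcel B) ∩ Parcel C| = 26.7429.
|(Parcel A ∪ Parcel B) ∖ Parcel C| = 76.1429 − 26.7429 = 49.40.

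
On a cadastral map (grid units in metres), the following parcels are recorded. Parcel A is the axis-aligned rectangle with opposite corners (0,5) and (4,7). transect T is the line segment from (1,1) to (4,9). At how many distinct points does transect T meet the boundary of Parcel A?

2

The segment meets the boundary at (3.25,7), (2.5,5).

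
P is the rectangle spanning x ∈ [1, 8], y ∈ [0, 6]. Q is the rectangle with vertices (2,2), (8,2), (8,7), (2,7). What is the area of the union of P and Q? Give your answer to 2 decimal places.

By inclusion–exclusion:
Individual areas: |P| = 42, |Q| = 30.
|P∩Q|: x∈[2,8], y∈[2,6] → 6·4 = 24.
|P ∪ Q| = 72 − 24 = 48.00.

48.00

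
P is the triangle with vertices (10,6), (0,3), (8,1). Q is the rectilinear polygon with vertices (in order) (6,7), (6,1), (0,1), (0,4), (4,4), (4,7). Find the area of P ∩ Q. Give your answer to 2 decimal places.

The intersection is the polygon with vertices (6,4.8), (6,1.5), (0,3), (3.333,4), (4,4), (4,4.2).
By the shoelace formula its area is 9.83.

9.83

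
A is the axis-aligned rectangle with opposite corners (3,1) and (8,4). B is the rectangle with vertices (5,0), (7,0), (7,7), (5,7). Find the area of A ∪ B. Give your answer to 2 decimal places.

By inclusion–exclusion:
Individual areas: |A| = 15, |B| = 14.
|A∩B|: x∈[5,7], y∈[1,4] → 2·3 = 6.
|A ∪ B| = 29 − 6 = 23.00.

23.00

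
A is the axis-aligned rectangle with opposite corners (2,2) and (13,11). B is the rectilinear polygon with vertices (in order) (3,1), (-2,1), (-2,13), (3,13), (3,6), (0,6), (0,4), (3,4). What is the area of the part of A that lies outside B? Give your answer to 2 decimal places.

|A| = 99, |A∩B| = 7.
|A ∖ B| = |A| − |A∩B| = 99 − 7 = 92.00.

92.00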